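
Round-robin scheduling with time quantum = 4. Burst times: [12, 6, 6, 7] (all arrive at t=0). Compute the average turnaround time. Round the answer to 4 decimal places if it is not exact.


Time quantum = 4
Execution trace:
  J1 runs 4 units, time = 4
  J2 runs 4 units, time = 8
  J3 runs 4 units, time = 12
  J4 runs 4 units, time = 16
  J1 runs 4 units, time = 20
  J2 runs 2 units, time = 22
  J3 runs 2 units, time = 24
  J4 runs 3 units, time = 27
  J1 runs 4 units, time = 31
Finish times: [31, 22, 24, 27]
Average turnaround = 104/4 = 26.0

26.0


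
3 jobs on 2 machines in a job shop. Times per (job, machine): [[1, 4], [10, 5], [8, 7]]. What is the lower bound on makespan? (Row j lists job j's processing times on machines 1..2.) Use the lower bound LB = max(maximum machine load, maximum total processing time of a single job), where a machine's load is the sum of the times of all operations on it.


Machine loads:
  Machine 1: 1 + 10 + 8 = 19
  Machine 2: 4 + 5 + 7 = 16
Max machine load = 19
Job totals:
  Job 1: 5
  Job 2: 15
  Job 3: 15
Max job total = 15
Lower bound = max(19, 15) = 19

19


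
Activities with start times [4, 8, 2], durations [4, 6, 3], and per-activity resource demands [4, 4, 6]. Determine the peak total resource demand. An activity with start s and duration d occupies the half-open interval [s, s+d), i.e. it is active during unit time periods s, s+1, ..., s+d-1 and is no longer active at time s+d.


Each activity i is active on [start_i, start_i + duration_i).
Compute total resource usage per time slot:
  t=0: active resources = [], total = 0
  t=1: active resources = [], total = 0
  t=2: active resources = [6], total = 6
  t=3: active resources = [6], total = 6
  t=4: active resources = [4, 6], total = 10
  t=5: active resources = [4], total = 4
  t=6: active resources = [4], total = 4
  t=7: active resources = [4], total = 4
  t=8: active resources = [4], total = 4
  t=9: active resources = [4], total = 4
  t=10: active resources = [4], total = 4
  t=11: active resources = [4], total = 4
  t=12: active resources = [4], total = 4
  t=13: active resources = [4], total = 4
Peak resource demand = 10

10


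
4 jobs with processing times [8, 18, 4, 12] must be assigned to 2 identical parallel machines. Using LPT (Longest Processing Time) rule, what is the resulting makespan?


Sort jobs in decreasing order (LPT): [18, 12, 8, 4]
Assign each job to the least loaded machine:
  Machine 1: jobs [18, 4], load = 22
  Machine 2: jobs [12, 8], load = 20
Makespan = max load = 22

22


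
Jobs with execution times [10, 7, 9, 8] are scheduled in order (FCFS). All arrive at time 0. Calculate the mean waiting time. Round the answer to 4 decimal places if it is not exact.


FCFS order (as given): [10, 7, 9, 8]
Waiting times:
  Job 1: wait = 0
  Job 2: wait = 10
  Job 3: wait = 17
  Job 4: wait = 26
Sum of waiting times = 53
Average waiting time = 53/4 = 13.25

13.25


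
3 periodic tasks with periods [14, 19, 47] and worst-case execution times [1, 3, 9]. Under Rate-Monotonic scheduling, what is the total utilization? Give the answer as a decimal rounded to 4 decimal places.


Compute individual utilizations (exact fractions):
  Task 1: C/T = 1/14 (approx. 0.0714)
  Task 2: C/T = 3/19 (approx. 0.1579)
  Task 3: C/T = 9/47 (approx. 0.1915)
Total utilization U = 1/14 + 3/19 + 9/47 = 5261/12502
Rounded to 4 decimal places: U = 0.4208
RM (Liu & Layland) bound for 3 tasks = 0.779763; compare with U = 5261/12502 (approx. 0.420813)
U <= bound, so schedulable by RM sufficient condition.

0.4208


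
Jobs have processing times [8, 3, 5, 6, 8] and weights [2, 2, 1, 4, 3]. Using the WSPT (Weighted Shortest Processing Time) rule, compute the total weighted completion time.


Compute p/w ratios and sort ascending (WSPT): [(3, 2), (6, 4), (8, 3), (8, 2), (5, 1)]
Compute weighted completion times:
  Job (p=3,w=2): C=3, w*C=2*3=6
  Job (p=6,w=4): C=9, w*C=4*9=36
  Job (p=8,w=3): C=17, w*C=3*17=51
  Job (p=8,w=2): C=25, w*C=2*25=50
  Job (p=5,w=1): C=30, w*C=1*30=30
Total weighted completion time = 173

173


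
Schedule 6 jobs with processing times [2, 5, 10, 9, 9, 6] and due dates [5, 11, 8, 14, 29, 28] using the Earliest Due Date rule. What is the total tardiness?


Sort by due date (EDD order): [(2, 5), (10, 8), (5, 11), (9, 14), (6, 28), (9, 29)]
Compute completion times and tardiness:
  Job 1: p=2, d=5, C=2, tardiness=max(0,2-5)=0
  Job 2: p=10, d=8, C=12, tardiness=max(0,12-8)=4
  Job 3: p=5, d=11, C=17, tardiness=max(0,17-11)=6
  Job 4: p=9, d=14, C=26, tardiness=max(0,26-14)=12
  Job 5: p=6, d=28, C=32, tardiness=max(0,32-28)=4
  Job 6: p=9, d=29, C=41, tardiness=max(0,41-29)=12
Total tardiness = 38

38


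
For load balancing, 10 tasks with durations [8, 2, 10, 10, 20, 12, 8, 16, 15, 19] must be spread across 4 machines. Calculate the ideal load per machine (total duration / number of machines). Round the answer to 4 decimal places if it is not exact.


Total processing time = 8 + 2 + 10 + 10 + 20 + 12 + 8 + 16 + 15 + 19 = 120
Number of machines = 4
Ideal balanced load = 120 / 4 = 30.0

30.0


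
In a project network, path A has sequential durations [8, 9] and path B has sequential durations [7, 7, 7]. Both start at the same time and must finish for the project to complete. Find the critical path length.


Path A total = 8 + 9 = 17
Path B total = 7 + 7 + 7 = 21
Critical path = longest path = max(17, 21) = 21

21


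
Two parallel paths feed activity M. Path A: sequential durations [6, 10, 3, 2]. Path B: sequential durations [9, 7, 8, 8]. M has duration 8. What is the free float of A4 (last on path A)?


ES(A4) = sum of predecessors on chain A = 19
EF(A4) = ES + duration = 19 + 2 = 21
Successor of A4 is M. ES(M) = max(sum(A), sum(B)) = max(21, 32) = 32
Free float = ES(successor) - EF(current) = 32 - 21 = 11

11


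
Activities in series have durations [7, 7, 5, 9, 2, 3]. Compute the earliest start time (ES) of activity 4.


Activity 4 starts after activities 1 through 3 complete.
Predecessor durations: [7, 7, 5]
ES = 7 + 7 + 5 = 19

19


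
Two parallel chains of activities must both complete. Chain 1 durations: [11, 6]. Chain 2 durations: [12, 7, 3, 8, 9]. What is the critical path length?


Path A total = 11 + 6 = 17
Path B total = 12 + 7 + 3 + 8 + 9 = 39
Critical path = longest path = max(17, 39) = 39

39


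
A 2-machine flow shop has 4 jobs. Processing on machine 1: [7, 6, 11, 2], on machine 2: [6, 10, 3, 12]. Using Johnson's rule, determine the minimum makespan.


Apply Johnson's rule:
  Group 1 (a <= b): [(4, 2, 12), (2, 6, 10)]
  Group 2 (a > b): [(1, 7, 6), (3, 11, 3)]
Optimal job order: [4, 2, 1, 3]
Schedule:
  Job 4: M1 done at 2, M2 done at 14
  Job 2: M1 done at 8, M2 done at 24
  Job 1: M1 done at 15, M2 done at 30
  Job 3: M1 done at 26, M2 done at 33
Makespan = 33

33


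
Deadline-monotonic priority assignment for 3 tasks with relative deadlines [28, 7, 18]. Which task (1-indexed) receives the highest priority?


Sort tasks by relative deadline (ascending):
  Task 2: deadline = 7
  Task 3: deadline = 18
  Task 1: deadline = 28
Priority order (highest first): [2, 3, 1]
Highest priority task = 2

2


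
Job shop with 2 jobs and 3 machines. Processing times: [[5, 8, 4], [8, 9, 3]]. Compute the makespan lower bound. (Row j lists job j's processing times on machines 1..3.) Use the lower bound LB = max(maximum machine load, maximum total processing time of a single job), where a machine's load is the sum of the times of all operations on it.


Machine loads:
  Machine 1: 5 + 8 = 13
  Machine 2: 8 + 9 = 17
  Machine 3: 4 + 3 = 7
Max machine load = 17
Job totals:
  Job 1: 17
  Job 2: 20
Max job total = 20
Lower bound = max(17, 20) = 20

20


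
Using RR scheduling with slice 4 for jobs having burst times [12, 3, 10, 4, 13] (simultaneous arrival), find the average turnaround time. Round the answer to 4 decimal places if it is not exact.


Time quantum = 4
Execution trace:
  J1 runs 4 units, time = 4
  J2 runs 3 units, time = 7
  J3 runs 4 units, time = 11
  J4 runs 4 units, time = 15
  J5 runs 4 units, time = 19
  J1 runs 4 units, time = 23
  J3 runs 4 units, time = 27
  J5 runs 4 units, time = 31
  J1 runs 4 units, time = 35
  J3 runs 2 units, time = 37
  J5 runs 4 units, time = 41
  J5 runs 1 units, time = 42
Finish times: [35, 7, 37, 15, 42]
Average turnaround = 136/5 = 27.2

27.2


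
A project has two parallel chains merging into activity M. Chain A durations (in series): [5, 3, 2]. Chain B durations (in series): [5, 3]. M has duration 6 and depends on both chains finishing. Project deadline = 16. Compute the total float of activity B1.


Forward pass: ES(B1) = sum of predecessors on chain B = 0
EF = ES + duration = 0 + 5 = 5
Backward pass: LF(M) = deadline = 16; LS(M) = 16 - 6 = 10
LF(B1) = LS(M) - sum(successors on chain B) = 10 - 3 = 7
LS = LF - duration = 7 - 5 = 2
Total float = LS - ES = 2 - 0 = 2

2


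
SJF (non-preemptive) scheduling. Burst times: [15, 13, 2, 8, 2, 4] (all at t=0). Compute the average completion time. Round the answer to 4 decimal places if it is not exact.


SJF order (ascending): [2, 2, 4, 8, 13, 15]
Completion times:
  Job 1: burst=2, C=2
  Job 2: burst=2, C=4
  Job 3: burst=4, C=8
  Job 4: burst=8, C=16
  Job 5: burst=13, C=29
  Job 6: burst=15, C=44
Average completion = 103/6 = 17.1667

17.1667


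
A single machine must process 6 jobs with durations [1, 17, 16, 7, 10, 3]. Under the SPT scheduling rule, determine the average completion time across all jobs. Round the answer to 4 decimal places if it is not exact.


Sort jobs by processing time (SPT order): [1, 3, 7, 10, 16, 17]
Compute completion times sequentially:
  Job 1: processing = 1, completes at 1
  Job 2: processing = 3, completes at 4
  Job 3: processing = 7, completes at 11
  Job 4: processing = 10, completes at 21
  Job 5: processing = 16, completes at 37
  Job 6: processing = 17, completes at 54
Sum of completion times = 128
Average completion time = 128/6 = 21.3333

21.3333


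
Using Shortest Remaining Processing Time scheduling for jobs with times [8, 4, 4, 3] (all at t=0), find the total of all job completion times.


Since all jobs arrive at t=0, SRPT equals SPT ordering.
SPT order: [3, 4, 4, 8]
Completion times:
  Job 1: p=3, C=3
  Job 2: p=4, C=7
  Job 3: p=4, C=11
  Job 4: p=8, C=19
Total completion time = 3 + 7 + 11 + 19 = 40

40


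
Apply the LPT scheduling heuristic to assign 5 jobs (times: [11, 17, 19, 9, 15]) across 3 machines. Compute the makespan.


Sort jobs in decreasing order (LPT): [19, 17, 15, 11, 9]
Assign each job to the least loaded machine:
  Machine 1: jobs [19], load = 19
  Machine 2: jobs [17, 9], load = 26
  Machine 3: jobs [15, 11], load = 26
Makespan = max load = 26

26


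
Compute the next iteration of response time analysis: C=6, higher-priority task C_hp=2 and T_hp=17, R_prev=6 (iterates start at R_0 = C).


R_next = C + ceil(R_prev / T_hp) * C_hp
ceil(6 / 17) = ceil(0.3529) = 1
Interference = 1 * 2 = 2
R_next = 6 + 2 = 8

8


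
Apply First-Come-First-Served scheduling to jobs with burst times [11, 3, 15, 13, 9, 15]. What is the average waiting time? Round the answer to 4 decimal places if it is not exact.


FCFS order (as given): [11, 3, 15, 13, 9, 15]
Waiting times:
  Job 1: wait = 0
  Job 2: wait = 11
  Job 3: wait = 14
  Job 4: wait = 29
  Job 5: wait = 42
  Job 6: wait = 51
Sum of waiting times = 147
Average waiting time = 147/6 = 24.5

24.5


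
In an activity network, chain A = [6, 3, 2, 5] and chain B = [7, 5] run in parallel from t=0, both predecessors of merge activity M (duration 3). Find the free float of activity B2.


ES(B2) = sum of predecessors on chain B = 7
EF(B2) = ES + duration = 7 + 5 = 12
Successor of B2 is M. ES(M) = max(sum(A), sum(B)) = max(16, 12) = 16
Free float = ES(successor) - EF(current) = 16 - 12 = 4

4


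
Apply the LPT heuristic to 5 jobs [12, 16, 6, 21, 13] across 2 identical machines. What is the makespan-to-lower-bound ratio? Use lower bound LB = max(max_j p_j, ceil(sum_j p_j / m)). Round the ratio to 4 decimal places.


LPT order: [21, 16, 13, 12, 6]
Machine loads after assignment: [33, 35]
LPT makespan = 35
Lower bound = max(max_job, ceil(total/2)) = max(21, 34) = 34
Ratio = 35 / 34 = 1.0294

1.0294


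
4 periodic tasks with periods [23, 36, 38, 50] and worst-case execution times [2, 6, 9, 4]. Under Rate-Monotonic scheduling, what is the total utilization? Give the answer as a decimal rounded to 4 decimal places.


Compute individual utilizations (exact fractions):
  Task 1: C/T = 2/23 (approx. 0.087)
  Task 2: C/T = 6/36 = 1/6 (approx. 0.1667)
  Task 3: C/T = 9/38 (approx. 0.2368)
  Task 4: C/T = 4/50 = 2/25 (approx. 0.08)
Total utilization U = 2/23 + 1/6 + 9/38 + 2/25 = 18697/32775
Rounded to 4 decimal places: U = 0.5705
RM (Liu & Layland) bound for 4 tasks = 0.756828; compare with U = 18697/32775 (approx. 0.570465)
U <= bound, so schedulable by RM sufficient condition.

0.5705


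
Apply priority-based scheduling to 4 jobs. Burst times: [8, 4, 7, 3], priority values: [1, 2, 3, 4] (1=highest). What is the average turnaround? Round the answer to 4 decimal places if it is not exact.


Sort by priority (ascending = highest first):
Order: [(1, 8), (2, 4), (3, 7), (4, 3)]
Completion times:
  Priority 1, burst=8, C=8
  Priority 2, burst=4, C=12
  Priority 3, burst=7, C=19
  Priority 4, burst=3, C=22
Average turnaround = 61/4 = 15.25

15.25


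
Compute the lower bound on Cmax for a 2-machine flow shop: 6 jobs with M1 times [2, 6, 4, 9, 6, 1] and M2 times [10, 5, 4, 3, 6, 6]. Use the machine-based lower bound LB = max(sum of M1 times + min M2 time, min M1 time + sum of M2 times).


LB1 = sum(M1 times) + min(M2 times) = 28 + 3 = 31
LB2 = min(M1 times) + sum(M2 times) = 1 + 34 = 35
Lower bound = max(LB1, LB2) = max(31, 35) = 35

35


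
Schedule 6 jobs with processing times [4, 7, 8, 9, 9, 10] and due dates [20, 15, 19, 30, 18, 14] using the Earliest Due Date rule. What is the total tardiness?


Sort by due date (EDD order): [(10, 14), (7, 15), (9, 18), (8, 19), (4, 20), (9, 30)]
Compute completion times and tardiness:
  Job 1: p=10, d=14, C=10, tardiness=max(0,10-14)=0
  Job 2: p=7, d=15, C=17, tardiness=max(0,17-15)=2
  Job 3: p=9, d=18, C=26, tardiness=max(0,26-18)=8
  Job 4: p=8, d=19, C=34, tardiness=max(0,34-19)=15
  Job 5: p=4, d=20, C=38, tardiness=max(0,38-20)=18
  Job 6: p=9, d=30, C=47, tardiness=max(0,47-30)=17
Total tardiness = 60

60


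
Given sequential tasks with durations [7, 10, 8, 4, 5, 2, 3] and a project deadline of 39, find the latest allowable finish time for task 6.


LF(activity 6) = deadline - sum of successor durations
Successors: activities 7 through 7 with durations [3]
Sum of successor durations = 3
LF = 39 - 3 = 36

36


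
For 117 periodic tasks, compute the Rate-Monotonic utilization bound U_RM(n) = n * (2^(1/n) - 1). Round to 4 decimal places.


Compute 2^(1/117) = 1.0059419185
Subtract 1: 1.0059419185 - 1 = 0.0059419185
Multiply by n: 117 * 0.0059419185 = 0.6952044645
Round to 4 dp: 0.6952

0.6952


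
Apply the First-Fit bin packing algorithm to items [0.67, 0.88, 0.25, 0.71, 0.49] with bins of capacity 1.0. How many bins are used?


Place items sequentially using First-Fit:
  Item 0.67 -> new Bin 1
  Item 0.88 -> new Bin 2
  Item 0.25 -> Bin 1 (now 0.92)
  Item 0.71 -> new Bin 3
  Item 0.49 -> new Bin 4
Total bins used = 4

4


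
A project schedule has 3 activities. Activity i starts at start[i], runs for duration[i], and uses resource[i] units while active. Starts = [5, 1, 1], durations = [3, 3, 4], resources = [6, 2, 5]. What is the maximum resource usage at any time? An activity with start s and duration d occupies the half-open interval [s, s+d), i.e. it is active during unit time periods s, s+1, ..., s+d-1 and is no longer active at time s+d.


Each activity i is active on [start_i, start_i + duration_i).
Compute total resource usage per time slot:
  t=0: active resources = [], total = 0
  t=1: active resources = [2, 5], total = 7
  t=2: active resources = [2, 5], total = 7
  t=3: active resources = [2, 5], total = 7
  t=4: active resources = [5], total = 5
  t=5: active resources = [6], total = 6
  t=6: active resources = [6], total = 6
  t=7: active resources = [6], total = 6
Peak resource demand = 7

7


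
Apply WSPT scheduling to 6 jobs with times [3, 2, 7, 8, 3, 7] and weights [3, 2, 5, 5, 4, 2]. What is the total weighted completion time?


Compute p/w ratios and sort ascending (WSPT): [(3, 4), (3, 3), (2, 2), (7, 5), (8, 5), (7, 2)]
Compute weighted completion times:
  Job (p=3,w=4): C=3, w*C=4*3=12
  Job (p=3,w=3): C=6, w*C=3*6=18
  Job (p=2,w=2): C=8, w*C=2*8=16
  Job (p=7,w=5): C=15, w*C=5*15=75
  Job (p=8,w=5): C=23, w*C=5*23=115
  Job (p=7,w=2): C=30, w*C=2*30=60
Total weighted completion time = 296

296


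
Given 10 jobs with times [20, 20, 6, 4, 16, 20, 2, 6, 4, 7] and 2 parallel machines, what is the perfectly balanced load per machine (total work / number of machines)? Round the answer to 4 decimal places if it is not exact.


Total processing time = 20 + 20 + 6 + 4 + 16 + 20 + 2 + 6 + 4 + 7 = 105
Number of machines = 2
Ideal balanced load = 105 / 2 = 52.5

52.5


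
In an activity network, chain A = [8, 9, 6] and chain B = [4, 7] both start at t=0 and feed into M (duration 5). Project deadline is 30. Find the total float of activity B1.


Forward pass: ES(B1) = sum of predecessors on chain B = 0
EF = ES + duration = 0 + 4 = 4
Backward pass: LF(M) = deadline = 30; LS(M) = 30 - 5 = 25
LF(B1) = LS(M) - sum(successors on chain B) = 25 - 7 = 18
LS = LF - duration = 18 - 4 = 14
Total float = LS - ES = 14 - 0 = 14

14


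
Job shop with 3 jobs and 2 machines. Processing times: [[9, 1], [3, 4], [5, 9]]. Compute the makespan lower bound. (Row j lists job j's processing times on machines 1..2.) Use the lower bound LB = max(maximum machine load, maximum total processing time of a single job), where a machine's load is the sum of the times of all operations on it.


Machine loads:
  Machine 1: 9 + 3 + 5 = 17
  Machine 2: 1 + 4 + 9 = 14
Max machine load = 17
Job totals:
  Job 1: 10
  Job 2: 7
  Job 3: 14
Max job total = 14
Lower bound = max(17, 14) = 17

17


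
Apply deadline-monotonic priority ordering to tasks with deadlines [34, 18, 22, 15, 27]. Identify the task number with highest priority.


Sort tasks by relative deadline (ascending):
  Task 4: deadline = 15
  Task 2: deadline = 18
  Task 3: deadline = 22
  Task 5: deadline = 27
  Task 1: deadline = 34
Priority order (highest first): [4, 2, 3, 5, 1]
Highest priority task = 4

4


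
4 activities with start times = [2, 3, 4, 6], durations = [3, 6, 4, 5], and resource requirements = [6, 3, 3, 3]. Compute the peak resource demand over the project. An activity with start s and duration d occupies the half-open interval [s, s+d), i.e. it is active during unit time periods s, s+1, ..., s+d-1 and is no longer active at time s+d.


Each activity i is active on [start_i, start_i + duration_i).
Compute total resource usage per time slot:
  t=0: active resources = [], total = 0
  t=1: active resources = [], total = 0
  t=2: active resources = [6], total = 6
  t=3: active resources = [6, 3], total = 9
  t=4: active resources = [6, 3, 3], total = 12
  t=5: active resources = [3, 3], total = 6
  t=6: active resources = [3, 3, 3], total = 9
  t=7: active resources = [3, 3, 3], total = 9
  t=8: active resources = [3, 3], total = 6
  t=9: active resources = [3], total = 3
  t=10: active resources = [3], total = 3
Peak resource demand = 12

12


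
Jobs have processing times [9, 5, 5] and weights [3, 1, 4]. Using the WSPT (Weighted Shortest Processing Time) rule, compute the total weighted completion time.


Compute p/w ratios and sort ascending (WSPT): [(5, 4), (9, 3), (5, 1)]
Compute weighted completion times:
  Job (p=5,w=4): C=5, w*C=4*5=20
  Job (p=9,w=3): C=14, w*C=3*14=42
  Job (p=5,w=1): C=19, w*C=1*19=19
Total weighted completion time = 81

81


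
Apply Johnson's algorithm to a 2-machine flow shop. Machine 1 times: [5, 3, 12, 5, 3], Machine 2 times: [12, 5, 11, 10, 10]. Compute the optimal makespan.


Apply Johnson's rule:
  Group 1 (a <= b): [(2, 3, 5), (5, 3, 10), (1, 5, 12), (4, 5, 10)]
  Group 2 (a > b): [(3, 12, 11)]
Optimal job order: [2, 5, 1, 4, 3]
Schedule:
  Job 2: M1 done at 3, M2 done at 8
  Job 5: M1 done at 6, M2 done at 18
  Job 1: M1 done at 11, M2 done at 30
  Job 4: M1 done at 16, M2 done at 40
  Job 3: M1 done at 28, M2 done at 51
Makespan = 51

51


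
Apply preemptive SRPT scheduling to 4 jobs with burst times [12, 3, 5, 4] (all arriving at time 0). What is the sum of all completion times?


Since all jobs arrive at t=0, SRPT equals SPT ordering.
SPT order: [3, 4, 5, 12]
Completion times:
  Job 1: p=3, C=3
  Job 2: p=4, C=7
  Job 3: p=5, C=12
  Job 4: p=12, C=24
Total completion time = 3 + 7 + 12 + 24 = 46

46


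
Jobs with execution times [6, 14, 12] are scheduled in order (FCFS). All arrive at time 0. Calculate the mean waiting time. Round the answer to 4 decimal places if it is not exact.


FCFS order (as given): [6, 14, 12]
Waiting times:
  Job 1: wait = 0
  Job 2: wait = 6
  Job 3: wait = 20
Sum of waiting times = 26
Average waiting time = 26/3 = 8.6667

8.6667


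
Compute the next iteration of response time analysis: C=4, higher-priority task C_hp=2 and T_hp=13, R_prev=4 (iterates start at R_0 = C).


R_next = C + ceil(R_prev / T_hp) * C_hp
ceil(4 / 13) = ceil(0.3077) = 1
Interference = 1 * 2 = 2
R_next = 4 + 2 = 6

6


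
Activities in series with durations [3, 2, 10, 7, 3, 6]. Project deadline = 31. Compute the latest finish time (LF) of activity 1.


LF(activity 1) = deadline - sum of successor durations
Successors: activities 2 through 6 with durations [2, 10, 7, 3, 6]
Sum of successor durations = 28
LF = 31 - 28 = 3

3


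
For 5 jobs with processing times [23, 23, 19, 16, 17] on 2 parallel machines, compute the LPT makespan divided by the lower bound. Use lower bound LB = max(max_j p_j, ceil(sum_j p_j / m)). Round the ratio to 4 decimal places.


LPT order: [23, 23, 19, 17, 16]
Machine loads after assignment: [42, 56]
LPT makespan = 56
Lower bound = max(max_job, ceil(total/2)) = max(23, 49) = 49
Ratio = 56 / 49 = 1.1429

1.1429


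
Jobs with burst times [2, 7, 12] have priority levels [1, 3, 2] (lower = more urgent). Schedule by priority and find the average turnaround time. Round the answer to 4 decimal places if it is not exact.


Sort by priority (ascending = highest first):
Order: [(1, 2), (2, 12), (3, 7)]
Completion times:
  Priority 1, burst=2, C=2
  Priority 2, burst=12, C=14
  Priority 3, burst=7, C=21
Average turnaround = 37/3 = 12.3333

12.3333


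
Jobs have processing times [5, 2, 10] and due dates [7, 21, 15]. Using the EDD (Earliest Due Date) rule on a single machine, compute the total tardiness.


Sort by due date (EDD order): [(5, 7), (10, 15), (2, 21)]
Compute completion times and tardiness:
  Job 1: p=5, d=7, C=5, tardiness=max(0,5-7)=0
  Job 2: p=10, d=15, C=15, tardiness=max(0,15-15)=0
  Job 3: p=2, d=21, C=17, tardiness=max(0,17-21)=0
Total tardiness = 0

0


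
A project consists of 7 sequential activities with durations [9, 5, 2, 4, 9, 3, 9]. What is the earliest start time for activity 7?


Activity 7 starts after activities 1 through 6 complete.
Predecessor durations: [9, 5, 2, 4, 9, 3]
ES = 9 + 5 + 2 + 4 + 9 + 3 = 32

32


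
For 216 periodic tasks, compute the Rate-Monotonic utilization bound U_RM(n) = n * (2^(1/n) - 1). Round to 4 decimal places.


Compute 2^(1/216) = 1.0032141691
Subtract 1: 1.0032141691 - 1 = 0.0032141691
Multiply by n: 216 * 0.0032141691 = 0.6942605256
Round to 4 dp: 0.6943

0.6943


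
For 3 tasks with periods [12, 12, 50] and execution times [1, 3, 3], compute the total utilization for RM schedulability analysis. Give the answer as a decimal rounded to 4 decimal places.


Compute individual utilizations (exact fractions):
  Task 1: C/T = 1/12 (approx. 0.0833)
  Task 2: C/T = 3/12 = 1/4 (approx. 0.25)
  Task 3: C/T = 3/50 (approx. 0.06)
Total utilization U = 1/12 + 1/4 + 3/50 = 59/150
Rounded to 4 decimal places: U = 0.3933
RM (Liu & Layland) bound for 3 tasks = 0.779763; compare with U = 59/150 (approx. 0.393333)
U <= bound, so schedulable by RM sufficient condition.

0.3933


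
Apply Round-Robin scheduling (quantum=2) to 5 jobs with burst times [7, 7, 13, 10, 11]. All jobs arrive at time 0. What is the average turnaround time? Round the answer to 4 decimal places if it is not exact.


Time quantum = 2
Execution trace:
  J1 runs 2 units, time = 2
  J2 runs 2 units, time = 4
  J3 runs 2 units, time = 6
  J4 runs 2 units, time = 8
  J5 runs 2 units, time = 10
  J1 runs 2 units, time = 12
  J2 runs 2 units, time = 14
  J3 runs 2 units, time = 16
  J4 runs 2 units, time = 18
  J5 runs 2 units, time = 20
  J1 runs 2 units, time = 22
  J2 runs 2 units, time = 24
  J3 runs 2 units, time = 26
  J4 runs 2 units, time = 28
  J5 runs 2 units, time = 30
  J1 runs 1 units, time = 31
  J2 runs 1 units, time = 32
  J3 runs 2 units, time = 34
  J4 runs 2 units, time = 36
  J5 runs 2 units, time = 38
  J3 runs 2 units, time = 40
  J4 runs 2 units, time = 42
  J5 runs 2 units, time = 44
  J3 runs 2 units, time = 46
  J5 runs 1 units, time = 47
  J3 runs 1 units, time = 48
Finish times: [31, 32, 48, 42, 47]
Average turnaround = 200/5 = 40.0

40.0


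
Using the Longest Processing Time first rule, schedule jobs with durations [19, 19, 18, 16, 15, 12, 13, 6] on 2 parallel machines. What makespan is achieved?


Sort jobs in decreasing order (LPT): [19, 19, 18, 16, 15, 13, 12, 6]
Assign each job to the least loaded machine:
  Machine 1: jobs [19, 18, 13, 12], load = 62
  Machine 2: jobs [19, 16, 15, 6], load = 56
Makespan = max load = 62

62


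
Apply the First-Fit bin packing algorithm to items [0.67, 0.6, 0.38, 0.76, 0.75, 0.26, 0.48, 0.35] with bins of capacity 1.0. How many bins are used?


Place items sequentially using First-Fit:
  Item 0.67 -> new Bin 1
  Item 0.6 -> new Bin 2
  Item 0.38 -> Bin 2 (now 0.98)
  Item 0.76 -> new Bin 3
  Item 0.75 -> new Bin 4
  Item 0.26 -> Bin 1 (now 0.93)
  Item 0.48 -> new Bin 5
  Item 0.35 -> Bin 5 (now 0.83)
Total bins used = 5

5


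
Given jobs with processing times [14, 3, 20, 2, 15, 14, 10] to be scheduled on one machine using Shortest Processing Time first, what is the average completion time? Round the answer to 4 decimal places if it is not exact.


Sort jobs by processing time (SPT order): [2, 3, 10, 14, 14, 15, 20]
Compute completion times sequentially:
  Job 1: processing = 2, completes at 2
  Job 2: processing = 3, completes at 5
  Job 3: processing = 10, completes at 15
  Job 4: processing = 14, completes at 29
  Job 5: processing = 14, completes at 43
  Job 6: processing = 15, completes at 58
  Job 7: processing = 20, completes at 78
Sum of completion times = 230
Average completion time = 230/7 = 32.8571

32.8571


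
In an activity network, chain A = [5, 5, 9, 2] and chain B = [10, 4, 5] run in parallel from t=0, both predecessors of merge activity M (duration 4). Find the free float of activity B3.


ES(B3) = sum of predecessors on chain B = 14
EF(B3) = ES + duration = 14 + 5 = 19
Successor of B3 is M. ES(M) = max(sum(A), sum(B)) = max(21, 19) = 21
Free float = ES(successor) - EF(current) = 21 - 19 = 2

2


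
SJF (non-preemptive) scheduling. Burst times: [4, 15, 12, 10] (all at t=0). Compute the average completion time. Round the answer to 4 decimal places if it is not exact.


SJF order (ascending): [4, 10, 12, 15]
Completion times:
  Job 1: burst=4, C=4
  Job 2: burst=10, C=14
  Job 3: burst=12, C=26
  Job 4: burst=15, C=41
Average completion = 85/4 = 21.25

21.25


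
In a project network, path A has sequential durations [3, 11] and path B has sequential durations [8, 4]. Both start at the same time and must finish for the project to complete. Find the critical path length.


Path A total = 3 + 11 = 14
Path B total = 8 + 4 = 12
Critical path = longest path = max(14, 12) = 14

14


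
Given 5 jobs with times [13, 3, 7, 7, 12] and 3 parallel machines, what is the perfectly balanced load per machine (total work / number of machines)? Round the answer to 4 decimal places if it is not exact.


Total processing time = 13 + 3 + 7 + 7 + 12 = 42
Number of machines = 3
Ideal balanced load = 42 / 3 = 14.0

14.0


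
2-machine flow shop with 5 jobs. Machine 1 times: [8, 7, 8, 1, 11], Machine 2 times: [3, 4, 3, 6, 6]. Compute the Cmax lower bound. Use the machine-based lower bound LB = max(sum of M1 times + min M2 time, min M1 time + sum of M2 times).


LB1 = sum(M1 times) + min(M2 times) = 35 + 3 = 38
LB2 = min(M1 times) + sum(M2 times) = 1 + 22 = 23
Lower bound = max(LB1, LB2) = max(38, 23) = 38

38


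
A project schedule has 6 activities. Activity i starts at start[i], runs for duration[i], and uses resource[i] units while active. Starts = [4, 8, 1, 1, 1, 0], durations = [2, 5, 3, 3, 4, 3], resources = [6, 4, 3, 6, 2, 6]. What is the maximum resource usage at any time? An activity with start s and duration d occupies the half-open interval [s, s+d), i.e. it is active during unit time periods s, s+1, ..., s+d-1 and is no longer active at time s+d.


Each activity i is active on [start_i, start_i + duration_i).
Compute total resource usage per time slot:
  t=0: active resources = [6], total = 6
  t=1: active resources = [3, 6, 2, 6], total = 17
  t=2: active resources = [3, 6, 2, 6], total = 17
  t=3: active resources = [3, 6, 2], total = 11
  t=4: active resources = [6, 2], total = 8
  t=5: active resources = [6], total = 6
  t=6: active resources = [], total = 0
  t=7: active resources = [], total = 0
  t=8: active resources = [4], total = 4
  t=9: active resources = [4], total = 4
  t=10: active resources = [4], total = 4
  t=11: active resources = [4], total = 4
  t=12: active resources = [4], total = 4
Peak resource demand = 17

17


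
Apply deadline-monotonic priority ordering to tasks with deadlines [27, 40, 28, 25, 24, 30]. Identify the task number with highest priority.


Sort tasks by relative deadline (ascending):
  Task 5: deadline = 24
  Task 4: deadline = 25
  Task 1: deadline = 27
  Task 3: deadline = 28
  Task 6: deadline = 30
  Task 2: deadline = 40
Priority order (highest first): [5, 4, 1, 3, 6, 2]
Highest priority task = 5

5


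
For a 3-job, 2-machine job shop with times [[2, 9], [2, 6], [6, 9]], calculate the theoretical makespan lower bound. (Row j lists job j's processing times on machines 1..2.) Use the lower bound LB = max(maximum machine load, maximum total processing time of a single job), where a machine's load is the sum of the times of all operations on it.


Machine loads:
  Machine 1: 2 + 2 + 6 = 10
  Machine 2: 9 + 6 + 9 = 24
Max machine load = 24
Job totals:
  Job 1: 11
  Job 2: 8
  Job 3: 15
Max job total = 15
Lower bound = max(24, 15) = 24

24


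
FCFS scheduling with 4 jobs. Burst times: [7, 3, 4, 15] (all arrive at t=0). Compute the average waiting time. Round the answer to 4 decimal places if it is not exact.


FCFS order (as given): [7, 3, 4, 15]
Waiting times:
  Job 1: wait = 0
  Job 2: wait = 7
  Job 3: wait = 10
  Job 4: wait = 14
Sum of waiting times = 31
Average waiting time = 31/4 = 7.75

7.75


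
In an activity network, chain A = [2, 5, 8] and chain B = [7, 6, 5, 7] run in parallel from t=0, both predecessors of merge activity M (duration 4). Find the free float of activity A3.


ES(A3) = sum of predecessors on chain A = 7
EF(A3) = ES + duration = 7 + 8 = 15
Successor of A3 is M. ES(M) = max(sum(A), sum(B)) = max(15, 25) = 25
Free float = ES(successor) - EF(current) = 25 - 15 = 10

10


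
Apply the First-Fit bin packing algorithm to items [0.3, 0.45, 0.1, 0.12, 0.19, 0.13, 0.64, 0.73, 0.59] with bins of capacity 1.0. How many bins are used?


Place items sequentially using First-Fit:
  Item 0.3 -> new Bin 1
  Item 0.45 -> Bin 1 (now 0.75)
  Item 0.1 -> Bin 1 (now 0.85)
  Item 0.12 -> Bin 1 (now 0.97)
  Item 0.19 -> new Bin 2
  Item 0.13 -> Bin 2 (now 0.32)
  Item 0.64 -> Bin 2 (now 0.96)
  Item 0.73 -> new Bin 3
  Item 0.59 -> new Bin 4
Total bins used = 4

4


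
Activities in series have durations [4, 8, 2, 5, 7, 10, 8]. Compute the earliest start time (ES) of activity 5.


Activity 5 starts after activities 1 through 4 complete.
Predecessor durations: [4, 8, 2, 5]
ES = 4 + 8 + 2 + 5 = 19

19


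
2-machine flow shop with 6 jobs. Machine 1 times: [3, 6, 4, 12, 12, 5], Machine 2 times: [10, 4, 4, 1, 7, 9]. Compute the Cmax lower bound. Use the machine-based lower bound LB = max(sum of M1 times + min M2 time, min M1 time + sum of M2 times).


LB1 = sum(M1 times) + min(M2 times) = 42 + 1 = 43
LB2 = min(M1 times) + sum(M2 times) = 3 + 35 = 38
Lower bound = max(LB1, LB2) = max(43, 38) = 43

43


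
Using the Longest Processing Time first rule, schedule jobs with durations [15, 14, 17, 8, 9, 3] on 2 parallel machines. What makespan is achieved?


Sort jobs in decreasing order (LPT): [17, 15, 14, 9, 8, 3]
Assign each job to the least loaded machine:
  Machine 1: jobs [17, 9, 8], load = 34
  Machine 2: jobs [15, 14, 3], load = 32
Makespan = max load = 34

34


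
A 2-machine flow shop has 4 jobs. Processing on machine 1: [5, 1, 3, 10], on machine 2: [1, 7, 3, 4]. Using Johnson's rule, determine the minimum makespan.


Apply Johnson's rule:
  Group 1 (a <= b): [(2, 1, 7), (3, 3, 3)]
  Group 2 (a > b): [(4, 10, 4), (1, 5, 1)]
Optimal job order: [2, 3, 4, 1]
Schedule:
  Job 2: M1 done at 1, M2 done at 8
  Job 3: M1 done at 4, M2 done at 11
  Job 4: M1 done at 14, M2 done at 18
  Job 1: M1 done at 19, M2 done at 20
Makespan = 20

20


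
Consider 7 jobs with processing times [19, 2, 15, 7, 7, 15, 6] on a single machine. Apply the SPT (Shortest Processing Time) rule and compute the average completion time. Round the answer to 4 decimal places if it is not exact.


Sort jobs by processing time (SPT order): [2, 6, 7, 7, 15, 15, 19]
Compute completion times sequentially:
  Job 1: processing = 2, completes at 2
  Job 2: processing = 6, completes at 8
  Job 3: processing = 7, completes at 15
  Job 4: processing = 7, completes at 22
  Job 5: processing = 15, completes at 37
  Job 6: processing = 15, completes at 52
  Job 7: processing = 19, completes at 71
Sum of completion times = 207
Average completion time = 207/7 = 29.5714

29.5714


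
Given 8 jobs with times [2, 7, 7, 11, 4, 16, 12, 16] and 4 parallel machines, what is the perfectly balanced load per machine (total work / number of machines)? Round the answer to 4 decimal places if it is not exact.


Total processing time = 2 + 7 + 7 + 11 + 4 + 16 + 12 + 16 = 75
Number of machines = 4
Ideal balanced load = 75 / 4 = 18.75

18.75


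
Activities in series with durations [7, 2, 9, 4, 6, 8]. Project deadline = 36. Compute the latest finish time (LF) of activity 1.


LF(activity 1) = deadline - sum of successor durations
Successors: activities 2 through 6 with durations [2, 9, 4, 6, 8]
Sum of successor durations = 29
LF = 36 - 29 = 7

7


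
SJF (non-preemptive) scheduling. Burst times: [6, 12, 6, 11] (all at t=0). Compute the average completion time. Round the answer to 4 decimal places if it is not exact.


SJF order (ascending): [6, 6, 11, 12]
Completion times:
  Job 1: burst=6, C=6
  Job 2: burst=6, C=12
  Job 3: burst=11, C=23
  Job 4: burst=12, C=35
Average completion = 76/4 = 19.0

19.0


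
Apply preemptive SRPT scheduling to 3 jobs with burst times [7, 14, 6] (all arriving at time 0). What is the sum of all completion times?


Since all jobs arrive at t=0, SRPT equals SPT ordering.
SPT order: [6, 7, 14]
Completion times:
  Job 1: p=6, C=6
  Job 2: p=7, C=13
  Job 3: p=14, C=27
Total completion time = 6 + 13 + 27 = 46

46


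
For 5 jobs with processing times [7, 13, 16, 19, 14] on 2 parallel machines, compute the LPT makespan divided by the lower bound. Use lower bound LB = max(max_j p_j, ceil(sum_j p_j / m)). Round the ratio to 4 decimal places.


LPT order: [19, 16, 14, 13, 7]
Machine loads after assignment: [32, 37]
LPT makespan = 37
Lower bound = max(max_job, ceil(total/2)) = max(19, 35) = 35
Ratio = 37 / 35 = 1.0571

1.0571


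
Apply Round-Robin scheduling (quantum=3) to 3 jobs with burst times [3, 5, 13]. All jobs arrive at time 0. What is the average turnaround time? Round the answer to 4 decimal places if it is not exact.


Time quantum = 3
Execution trace:
  J1 runs 3 units, time = 3
  J2 runs 3 units, time = 6
  J3 runs 3 units, time = 9
  J2 runs 2 units, time = 11
  J3 runs 3 units, time = 14
  J3 runs 3 units, time = 17
  J3 runs 3 units, time = 20
  J3 runs 1 units, time = 21
Finish times: [3, 11, 21]
Average turnaround = 35/3 = 11.6667

11.6667


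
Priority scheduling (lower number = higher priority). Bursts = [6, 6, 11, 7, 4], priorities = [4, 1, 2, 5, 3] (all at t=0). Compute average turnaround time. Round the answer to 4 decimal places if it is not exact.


Sort by priority (ascending = highest first):
Order: [(1, 6), (2, 11), (3, 4), (4, 6), (5, 7)]
Completion times:
  Priority 1, burst=6, C=6
  Priority 2, burst=11, C=17
  Priority 3, burst=4, C=21
  Priority 4, burst=6, C=27
  Priority 5, burst=7, C=34
Average turnaround = 105/5 = 21.0

21.0


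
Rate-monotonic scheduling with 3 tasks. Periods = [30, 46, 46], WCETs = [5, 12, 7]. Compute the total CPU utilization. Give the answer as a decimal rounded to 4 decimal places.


Compute individual utilizations (exact fractions):
  Task 1: C/T = 5/30 = 1/6 (approx. 0.1667)
  Task 2: C/T = 12/46 = 6/23 (approx. 0.2609)
  Task 3: C/T = 7/46 (approx. 0.1522)
Total utilization U = 1/6 + 6/23 + 7/46 = 40/69
Rounded to 4 decimal places: U = 0.5797
RM (Liu & Layland) bound for 3 tasks = 0.779763; compare with U = 40/69 (approx. 0.579710)
U <= bound, so schedulable by RM sufficient condition.

0.5797


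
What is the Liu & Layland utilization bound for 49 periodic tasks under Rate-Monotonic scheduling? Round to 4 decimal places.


Compute 2^(1/49) = 1.0142463870
Subtract 1: 1.0142463870 - 1 = 0.0142463870
Multiply by n: 49 * 0.0142463870 = 0.6980729630
Round to 4 dp: 0.6981

0.6981


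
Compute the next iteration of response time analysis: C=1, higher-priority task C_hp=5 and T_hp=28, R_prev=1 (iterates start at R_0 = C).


R_next = C + ceil(R_prev / T_hp) * C_hp
ceil(1 / 28) = ceil(0.0357) = 1
Interference = 1 * 5 = 5
R_next = 1 + 5 = 6

6


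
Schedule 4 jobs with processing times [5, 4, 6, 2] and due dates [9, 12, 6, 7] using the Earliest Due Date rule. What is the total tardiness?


Sort by due date (EDD order): [(6, 6), (2, 7), (5, 9), (4, 12)]
Compute completion times and tardiness:
  Job 1: p=6, d=6, C=6, tardiness=max(0,6-6)=0
  Job 2: p=2, d=7, C=8, tardiness=max(0,8-7)=1
  Job 3: p=5, d=9, C=13, tardiness=max(0,13-9)=4
  Job 4: p=4, d=12, C=17, tardiness=max(0,17-12)=5
Total tardiness = 10

10


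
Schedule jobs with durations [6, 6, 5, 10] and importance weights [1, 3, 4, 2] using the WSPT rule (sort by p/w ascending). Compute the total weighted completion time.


Compute p/w ratios and sort ascending (WSPT): [(5, 4), (6, 3), (10, 2), (6, 1)]
Compute weighted completion times:
  Job (p=5,w=4): C=5, w*C=4*5=20
  Job (p=6,w=3): C=11, w*C=3*11=33
  Job (p=10,w=2): C=21, w*C=2*21=42
  Job (p=6,w=1): C=27, w*C=1*27=27
Total weighted completion time = 122

122


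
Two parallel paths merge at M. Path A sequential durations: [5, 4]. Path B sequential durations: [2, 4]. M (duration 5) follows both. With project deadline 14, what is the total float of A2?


Forward pass: ES(A2) = sum of predecessors on chain A = 5
EF = ES + duration = 5 + 4 = 9
Backward pass: LF(M) = deadline = 14; LS(M) = 14 - 5 = 9
LF(A2) = LS(M) - sum(successors on chain A) = 9 - 0 = 9
LS = LF - duration = 9 - 4 = 5
Total float = LS - ES = 5 - 5 = 0

0


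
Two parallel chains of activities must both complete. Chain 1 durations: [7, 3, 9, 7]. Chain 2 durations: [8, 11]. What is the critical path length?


Path A total = 7 + 3 + 9 + 7 = 26
Path B total = 8 + 11 = 19
Critical path = longest path = max(26, 19) = 26

26
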